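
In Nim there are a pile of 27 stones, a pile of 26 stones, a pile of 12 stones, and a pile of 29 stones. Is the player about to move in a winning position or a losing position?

Compute the nim-sum pairwise:
27 ^ 26 = 1
1 ^ 12 = 13
13 ^ 29 = 16
The nim-sum is 16 ≠ 0, so this is an N-position: the player to move can win.

Winning position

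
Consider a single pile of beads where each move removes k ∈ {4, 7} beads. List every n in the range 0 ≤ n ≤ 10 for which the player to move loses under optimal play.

0, 1, 2, 3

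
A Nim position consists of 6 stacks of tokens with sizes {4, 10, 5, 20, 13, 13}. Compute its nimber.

31

Compute the nim-sum pairwise:
4 XOR 10 = 14
14 XOR 5 = 11
11 XOR 20 = 31
31 XOR 13 = 18
18 XOR 13 = 31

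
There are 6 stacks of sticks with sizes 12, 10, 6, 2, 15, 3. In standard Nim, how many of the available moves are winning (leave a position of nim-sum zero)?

3

Compute the nim-sum pairwise:
12 ^ 10 = 6
6 ^ 6 = 0
0 ^ 2 = 2
2 ^ 15 = 13
13 ^ 3 = 14
The overall nim-sum is X = 14. A stack of size p has a winning move iff p XOR X < p (reduce it to p XOR X).
  12: 12 XOR 14 = 2 < 12 — winning move (to 2).
  10: 10 XOR 14 = 4 < 10 — winning move (to 4).
  6: 6 XOR 14 = 8 ≥ 6 — no move.
  2: 2 XOR 14 = 12 ≥ 2 — no move.
  15: 15 XOR 14 = 1 < 15 — winning move (to 1).
  3: 3 XOR 14 = 13 ≥ 3 — no move.
That gives 3 winning moves.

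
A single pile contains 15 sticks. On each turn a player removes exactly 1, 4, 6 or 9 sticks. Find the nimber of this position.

0

Build the Grundy sequence with g(k) = mex{g(k−s) : s ∈ {1, 4, 6, 9}, s ≤ k}:
k:     0  1  2  3  4  5  6  7  8  9 10 11 12 13 14 15
g(k):  0  1  0  1  2  0  1  0  1  2  0  1  0  1  2  0
So g(15) = 0.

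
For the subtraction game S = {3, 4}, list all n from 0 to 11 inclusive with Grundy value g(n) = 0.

0, 1, 2, 7, 8, 9

Compute g(0), g(1), … for moves {3, 4}:
k:     0  1  2  3  4  5  6  7  8  9 10 11
g(k):  0  0  0  1  1  1  2  0  0  0  1  1
The P-positions (g = 0) in 0..11 are 0, 1, 2, 7, 8, 9.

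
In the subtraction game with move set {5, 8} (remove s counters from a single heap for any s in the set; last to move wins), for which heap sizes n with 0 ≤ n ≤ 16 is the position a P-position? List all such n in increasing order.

0, 1, 2, 3, 4, 13, 14, 15, 16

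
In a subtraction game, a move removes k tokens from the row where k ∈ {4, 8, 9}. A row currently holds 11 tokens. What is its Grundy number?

2

Grundy values for subtraction set {4, 8, 9}:
g(0) = mex{} = 0
g(1) = mex{} = 0
g(2) = mex{} = 0
g(3) = mex{} = 0
g(4) = mex{0} = 1
g(5) = mex{0} = 1
g(6) = mex{0} = 1
g(7) = mex{0} = 1
g(8) = mex{0,1} = 2
g(9) = mex{0,1} = 2
g(10) = mex{0,1} = 2
g(11) = mex{0,1} = 2
So g(11) = 2.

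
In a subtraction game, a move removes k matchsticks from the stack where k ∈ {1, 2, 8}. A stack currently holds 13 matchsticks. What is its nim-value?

Build the Grundy sequence with g(k) = mex{g(k−s) : s ∈ {1, 2, 8}, s ≤ k}:
g(0) = mex{} = 0
g(1) = mex{0} = 1
g(2) = mex{0,1} = 2
g(3) = mex{1,2} = 0
g(4) = mex{0,2} = 1
g(5) = mex{0,1} = 2
g(6) = mex{1,2} = 0
g(7) = mex{0,2} = 1
g(8) = mex{0,1} = 2
g(9) = mex{1,2} = 0
g(10) = mex{0,2} = 1
g(11) = mex{0,1} = 2
g(12) = mex{1,2} = 0
g(13) = mex{0,2} = 1
So g(13) = 1.

1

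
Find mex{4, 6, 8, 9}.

0

0 is not in the set, so the mex is 0.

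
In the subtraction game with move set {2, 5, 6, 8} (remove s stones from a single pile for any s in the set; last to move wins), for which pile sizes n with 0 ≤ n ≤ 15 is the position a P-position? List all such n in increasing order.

0, 1, 4, 11, 14, 15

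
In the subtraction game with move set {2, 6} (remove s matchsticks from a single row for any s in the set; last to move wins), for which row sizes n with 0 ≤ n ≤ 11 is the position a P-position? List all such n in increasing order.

0, 1, 4, 5, 8, 9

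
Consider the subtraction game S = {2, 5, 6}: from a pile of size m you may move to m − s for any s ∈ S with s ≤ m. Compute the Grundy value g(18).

Grundy values for subtraction set {2, 5, 6}:
k:     0  1  2  3  4  5  6  7  8  9 10 11 12 13 14 15 16 17 18
g(k):  0  0  1  1  0  2  1  3  0  2  1  0  0  1  1  0  2  1  3
So g(18) = 3.

3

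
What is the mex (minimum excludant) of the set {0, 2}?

1

0 is in the set but 1 is not, so the mex is 1.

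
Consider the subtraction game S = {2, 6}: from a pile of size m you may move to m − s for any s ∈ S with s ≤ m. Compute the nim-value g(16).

Build the Grundy sequence with g(k) = mex{g(k−s) : s ∈ {2, 6}, s ≤ k}:
k:     0  1  2  3  4  5  6  7  8  9 10 11 12 13 14 15 16
g(k):  0  0  1  1  0  0  1  1  0  0  1  1  0  0  1  1  0
So g(16) = 0.

0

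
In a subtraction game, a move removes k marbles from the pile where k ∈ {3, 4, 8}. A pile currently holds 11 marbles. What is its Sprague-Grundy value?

Compute g(0), g(1), … for moves {3, 4, 8}:
k:     0  1  2  3  4  5  6  7  8  9 10 11
g(k):  0  0  0  1  1  1  2  0  2  3  1  3
So g(11) = 3.

3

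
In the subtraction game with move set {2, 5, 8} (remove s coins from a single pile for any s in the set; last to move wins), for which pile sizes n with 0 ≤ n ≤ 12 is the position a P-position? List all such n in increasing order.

0, 1, 4, 7, 10, 11

Grundy values for subtraction set {2, 5, 8}:
k:     0  1  2  3  4  5  6  7  8  9 10 11 12
g(k):  0  0  1  1  0  2  1  0  2  1  0  0  1
The P-positions (g = 0) in 0..12 are 0, 1, 4, 7, 10, 11.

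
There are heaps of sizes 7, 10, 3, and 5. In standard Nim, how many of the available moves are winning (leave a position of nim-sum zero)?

1

Nim-sum: 7 ⊕ 10 ⊕ 3 ⊕ 5 = 11.
The overall nim-sum is X = 11. A heap of size p has a winning move iff p XOR X < p (reduce it to p XOR X).
  7: 7 XOR 11 = 12 ≥ 7 — no move.
  10: 10 XOR 11 = 1 < 10 — winning move (to 1).
  3: 3 XOR 11 = 8 ≥ 3 — no move.
  5: 5 XOR 11 = 14 ≥ 5 — no move.
That gives 1 winning move.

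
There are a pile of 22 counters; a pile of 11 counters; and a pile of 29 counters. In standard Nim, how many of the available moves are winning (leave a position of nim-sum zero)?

0

In binary:
  10110  (22)
  01011  (11)
  11101  (29)
  -----
  00000  (0)
The nim-sum is already 0, so every move leaves a nonzero nim-sum — there are no winning moves.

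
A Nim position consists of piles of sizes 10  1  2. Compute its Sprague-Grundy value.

Compute the nim-sum pairwise:
10 XOR 1 = 11
11 XOR 2 = 9

9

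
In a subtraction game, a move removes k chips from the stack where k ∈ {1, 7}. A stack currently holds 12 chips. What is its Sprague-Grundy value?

0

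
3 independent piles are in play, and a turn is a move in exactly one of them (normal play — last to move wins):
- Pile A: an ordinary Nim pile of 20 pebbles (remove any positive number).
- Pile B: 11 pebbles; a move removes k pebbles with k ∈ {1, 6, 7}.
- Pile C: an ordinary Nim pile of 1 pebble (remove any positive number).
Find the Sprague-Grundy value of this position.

22

Pile A is a plain Nim pile of size 20, so its Grundy value is 20.
Build the Grundy sequence for pile B with g(k) = mex{g(k−s) : s ∈ {1, 6, 7}, s ≤ k}:
k:     0  1  2  3  4  5  6  7  8  9 10 11
g(k):  0  1  0  1  0  1  2  3  2  3  2  3
So g(11) = 3.
Pile C is a plain Nim pile of size 1, so its Grundy value is 1.
The value of a disjunctive sum is the nim-sum of the parts.
Combined value = 20 ⊕ 3 ⊕ 1 = 22.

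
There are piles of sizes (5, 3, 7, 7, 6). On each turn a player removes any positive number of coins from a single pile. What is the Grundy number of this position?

0

Compute the nim-sum pairwise:
5 ⊕ 3 = 6
6 ⊕ 7 = 1
1 ⊕ 7 = 6
6 ⊕ 6 = 0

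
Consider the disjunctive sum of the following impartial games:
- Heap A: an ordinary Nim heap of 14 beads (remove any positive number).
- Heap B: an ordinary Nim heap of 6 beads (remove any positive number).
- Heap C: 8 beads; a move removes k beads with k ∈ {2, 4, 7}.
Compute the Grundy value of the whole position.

9

Heap A is a plain Nim heap of size 14, so its Grundy value is 14.
Heap B is a plain Nim heap of size 6, so its Grundy value is 6.
Build the Grundy sequence for heap C with g(k) = mex{g(k−s) : s ∈ {2, 4, 7}, s ≤ k}:
g(0) = mex{} = 0
g(1) = mex{} = 0
g(2) = mex{0} = 1
g(3) = mex{0} = 1
g(4) = mex{0,1} = 2
g(5) = mex{0,1} = 2
g(6) = mex{1,2} = 0
g(7) = mex{0,1,2} = 3
g(8) = mex{0,2} = 1
So g(8) = 1.
The value of a disjunctive sum is the nim-sum of the parts.
Combined value = 14 XOR 6 XOR 1 = 9.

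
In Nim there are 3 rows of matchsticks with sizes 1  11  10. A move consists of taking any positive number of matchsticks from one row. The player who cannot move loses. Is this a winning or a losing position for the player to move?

Losing position

Compute the nim-sum pairwise:
1 ^ 11 = 10
10 ^ 10 = 0
The nim-sum is 0, so this is a P-position: the player to move is in a losing position under optimal play.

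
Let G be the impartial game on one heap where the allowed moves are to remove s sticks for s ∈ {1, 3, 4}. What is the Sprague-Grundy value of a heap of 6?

2

Grundy values for subtraction set {1, 3, 4}:
k:     0  1  2  3  4  5  6
g(k):  0  1  0  1  2  3  2
So g(6) = 2.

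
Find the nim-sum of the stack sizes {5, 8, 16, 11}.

22

In binary:
  00101  (5)
  01000  (8)
  10000  (16)
  01011  (11)
  -----
  10110  (22)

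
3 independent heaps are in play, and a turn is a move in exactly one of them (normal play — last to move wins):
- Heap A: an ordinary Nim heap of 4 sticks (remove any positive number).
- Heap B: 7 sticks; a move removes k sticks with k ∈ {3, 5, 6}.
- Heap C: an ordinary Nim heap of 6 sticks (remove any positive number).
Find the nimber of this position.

0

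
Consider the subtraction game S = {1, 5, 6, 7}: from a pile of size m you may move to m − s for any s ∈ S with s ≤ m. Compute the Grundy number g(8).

2

Build the Grundy sequence with g(k) = mex{g(k−s) : s ∈ {1, 5, 6, 7}, s ≤ k}:
k:     0  1  2  3  4  5  6  7  8
g(k):  0  1  0  1  0  1  2  3  2
So g(8) = 2.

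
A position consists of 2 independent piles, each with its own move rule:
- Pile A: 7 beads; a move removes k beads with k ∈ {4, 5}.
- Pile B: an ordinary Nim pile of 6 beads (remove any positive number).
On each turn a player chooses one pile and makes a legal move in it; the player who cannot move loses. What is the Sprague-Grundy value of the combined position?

Grundy values for pile A (subtraction set {4, 5}):
k:     0  1  2  3  4  5  6  7
g(k):  0  0  0  0  1  1  1  1
So g(7) = 1.
Pile B is a plain Nim pile of size 6, so its Grundy value is 6.
By the Sprague-Grundy theorem, the Grundy value of a sum of independent games is the XOR of the component values.
Combined value = 1 XOR 6 = 7.

7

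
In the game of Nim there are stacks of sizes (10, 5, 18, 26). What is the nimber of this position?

7

Compute the nim-sum pairwise:
10 ⊕ 5 = 15
15 ⊕ 18 = 29
29 ⊕ 26 = 7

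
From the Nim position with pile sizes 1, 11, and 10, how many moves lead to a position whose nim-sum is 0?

0

In binary:
  0001  (1)
  1011  (11)
  1010  (10)
  ----
  0000  (0)
The nim-sum is already 0, so every move leaves a nonzero nim-sum — there are no winning moves.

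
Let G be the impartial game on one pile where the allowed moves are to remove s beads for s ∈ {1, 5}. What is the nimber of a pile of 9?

1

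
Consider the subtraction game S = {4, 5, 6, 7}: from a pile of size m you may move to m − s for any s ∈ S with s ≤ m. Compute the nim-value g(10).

2

Compute g(0), g(1), … for moves {4, 5, 6, 7}:
g(0) = mex{} = 0
g(1) = mex{} = 0
g(2) = mex{} = 0
g(3) = mex{} = 0
g(4) = mex{0} = 1
g(5) = mex{0} = 1
g(6) = mex{0} = 1
g(7) = mex{0} = 1
g(8) = mex{0,1} = 2
g(9) = mex{0,1} = 2
g(10) = mex{0,1} = 2
So g(10) = 2.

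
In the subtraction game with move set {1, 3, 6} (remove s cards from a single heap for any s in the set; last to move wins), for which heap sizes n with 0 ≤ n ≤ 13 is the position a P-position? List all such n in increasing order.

0, 2, 4, 9, 11, 13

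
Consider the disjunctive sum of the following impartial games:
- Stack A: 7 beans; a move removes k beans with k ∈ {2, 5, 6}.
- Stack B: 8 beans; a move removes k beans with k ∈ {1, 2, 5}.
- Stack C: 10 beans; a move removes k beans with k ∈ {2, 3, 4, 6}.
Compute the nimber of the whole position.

0

Build the Grundy sequence for stack A with g(k) = mex{g(k−s) : s ∈ {2, 5, 6}, s ≤ k}:
k:     0  1  2  3  4  5  6  7
g(k):  0  0  1  1  0  2  1  3
So g(7) = 3.
Build the Grundy sequence for stack B with g(k) = mex{g(k−s) : s ∈ {1, 2, 5}, s ≤ k}:
k:     0  1  2  3  4  5  6  7  8
g(k):  0  1  2  0  1  2  0  1  2
So g(8) = 2.
For stack C, compute g(0), g(1), … with moves {2, 3, 4, 6}:
k:     0  1  2  3  4  5  6  7  8  9 10
g(k):  0  0  1  1  2  2  3  3  0  0  1
So g(10) = 1.
The value of a disjunctive sum is the nim-sum of the parts.
Combined value = 3 ⊕ 2 ⊕ 1 = 0.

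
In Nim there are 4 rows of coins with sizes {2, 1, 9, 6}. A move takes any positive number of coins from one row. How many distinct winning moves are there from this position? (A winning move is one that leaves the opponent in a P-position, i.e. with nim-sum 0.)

1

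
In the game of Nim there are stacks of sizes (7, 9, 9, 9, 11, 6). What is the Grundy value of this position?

3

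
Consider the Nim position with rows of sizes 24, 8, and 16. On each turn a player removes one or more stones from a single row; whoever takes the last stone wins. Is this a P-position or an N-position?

Write each in binary and XOR column by column:
  11000  (24)
  01000  (8)
  10000  (16)
  -----
  00000  (0)
The nim-sum is 0, so this is a P-position: the player to move is in a losing position under optimal play.

P-position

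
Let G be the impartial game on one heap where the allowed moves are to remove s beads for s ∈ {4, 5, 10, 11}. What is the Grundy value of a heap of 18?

0

Build the Grundy sequence with g(k) = mex{g(k−s) : s ∈ {4, 5, 10, 11}, s ≤ k}:
k:     0  1  2  3  4  5  6  7  8  9 10 11 12 13 14 15 16 17 18
g(k):  0  0  0  0  1  1  1  1  2  0  2  2  3  1  3  0  0  0  0
So g(18) = 0.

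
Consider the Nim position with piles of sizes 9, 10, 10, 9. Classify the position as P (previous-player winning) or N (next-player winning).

Nim-sum: 9 ⊕ 10 ⊕ 10 ⊕ 9 = 0.
The nim-sum is 0, so this is a P-position: the player to move is in a losing position under optimal play.

P-position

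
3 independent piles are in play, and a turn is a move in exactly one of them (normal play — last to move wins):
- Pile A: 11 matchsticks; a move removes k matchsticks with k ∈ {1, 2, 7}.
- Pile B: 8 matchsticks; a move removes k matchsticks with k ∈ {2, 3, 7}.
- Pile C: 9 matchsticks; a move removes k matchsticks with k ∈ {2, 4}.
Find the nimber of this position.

Build the Grundy sequence for pile A with g(k) = mex{g(k−s) : s ∈ {1, 2, 7}, s ≤ k}:
k:     0  1  2  3  4  5  6  7  8  9 10 11
g(k):  0  1  2  0  1  2  0  1  2  0  1  2
So g(11) = 2.
For pile B, compute g(0), g(1), … with moves {2, 3, 7}:
g(0) = mex{} = 0
g(1) = mex{} = 0
g(2) = mex{0} = 1
g(3) = mex{0} = 1
g(4) = mex{0,1} = 2
g(5) = mex{1} = 0
g(6) = mex{1,2} = 0
g(7) = mex{0,2} = 1
g(8) = mex{0} = 1
So g(8) = 1.
Build the Grundy sequence for pile C with g(k) = mex{g(k−s) : s ∈ {2, 4}, s ≤ k}:
g(0) = mex{} = 0
g(1) = mex{} = 0
g(2) = mex{0} = 1
g(3) = mex{0} = 1
g(4) = mex{0,1} = 2
g(5) = mex{0,1} = 2
g(6) = mex{1,2} = 0
g(7) = mex{1,2} = 0
g(8) = mex{0,2} = 1
g(9) = mex{0,2} = 1
So g(9) = 1.
By the Sprague-Grundy theorem, the Grundy value of a sum of independent games is the XOR of the component values.
Combined value = 2 ⊕ 1 ⊕ 1 = 2.

2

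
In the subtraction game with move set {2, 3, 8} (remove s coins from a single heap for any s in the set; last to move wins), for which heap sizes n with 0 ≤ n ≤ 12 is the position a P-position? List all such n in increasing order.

Grundy values for subtraction set {2, 3, 8}:
g(0) = mex{} = 0
g(1) = mex{} = 0
g(2) = mex{0} = 1
g(3) = mex{0} = 1
g(4) = mex{0,1} = 2
g(5) = mex{1} = 0
g(6) = mex{1,2} = 0
g(7) = mex{0,2} = 1
g(8) = mex{0} = 1
g(9) = mex{0,1} = 2
g(10) = mex{1} = 0
g(11) = mex{1,2} = 0
g(12) = mex{0,2} = 1
The P-positions (g = 0) in 0..12 are 0, 1, 5, 6, 10, 11.

0, 1, 5, 6, 10, 11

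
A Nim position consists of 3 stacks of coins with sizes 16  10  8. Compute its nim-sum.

18

Compute the nim-sum pairwise:
16 ^ 10 = 26
26 ^ 8 = 18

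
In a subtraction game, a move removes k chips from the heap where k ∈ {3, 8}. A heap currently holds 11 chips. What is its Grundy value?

0

Compute g(0), g(1), … for moves {3, 8}:
k:     0  1  2  3  4  5  6  7  8  9 10 11
g(k):  0  0  0  1  1  1  0  0  2  1  1  0
So g(11) = 0.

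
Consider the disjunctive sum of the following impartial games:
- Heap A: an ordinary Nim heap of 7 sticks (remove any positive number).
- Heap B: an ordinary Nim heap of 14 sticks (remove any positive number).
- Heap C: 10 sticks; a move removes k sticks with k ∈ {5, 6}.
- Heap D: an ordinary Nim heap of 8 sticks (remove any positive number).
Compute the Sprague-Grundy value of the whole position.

Heap A is a plain Nim heap of size 7, so its Grundy value is 7.
Heap B is a plain Nim heap of size 14, so its Grundy value is 14.
For heap C, compute g(0), g(1), … with moves {5, 6}:
k:     0  1  2  3  4  5  6  7  8  9 10
g(k):  0  0  0  0  0  1  1  1  1  1  2
So g(10) = 2.
Heap D is a plain Nim heap of size 8, so its Grundy value is 8.
The value of a disjunctive sum is the nim-sum of the parts.
Combined value = 7 ⊕ 14 ⊕ 2 ⊕ 8 = 3.

3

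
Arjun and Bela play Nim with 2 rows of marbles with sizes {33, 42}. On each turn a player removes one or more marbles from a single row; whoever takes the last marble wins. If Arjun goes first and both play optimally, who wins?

Compute the nim-sum pairwise:
33 ^ 42 = 11
The nim-sum is 11 ≠ 0, so this is an N-position: the player to move can win; Arjun has a winning move.

Arjun wins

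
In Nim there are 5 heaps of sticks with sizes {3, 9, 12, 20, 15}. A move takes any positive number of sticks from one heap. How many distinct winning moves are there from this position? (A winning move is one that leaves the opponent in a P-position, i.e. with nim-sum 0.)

1

Nim-sum: 3 XOR 9 XOR 12 XOR 20 XOR 15 = 29.
The overall nim-sum is X = 29. A heap of size p has a winning move iff p XOR X < p (reduce it to p XOR X).
  3: 3 XOR 29 = 30 ≥ 3 — no move.
  9: 9 XOR 29 = 20 ≥ 9 — no move.
  12: 12 XOR 29 = 17 ≥ 12 — no move.
  20: 20 XOR 29 = 9 < 20 — winning move (to 9).
  15: 15 XOR 29 = 18 ≥ 15 — no move.
That gives 1 winning move.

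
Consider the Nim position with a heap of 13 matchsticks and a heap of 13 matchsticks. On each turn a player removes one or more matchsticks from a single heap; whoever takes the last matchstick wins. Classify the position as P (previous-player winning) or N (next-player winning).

Compute the nim-sum pairwise:
13 ⊕ 13 = 0
The nim-sum is 0, so this is a P-position: the player to move is in a losing position under optimal play.

P-position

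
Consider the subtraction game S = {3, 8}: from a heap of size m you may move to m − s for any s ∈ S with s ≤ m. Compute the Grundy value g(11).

Compute g(0), g(1), … for moves {3, 8}:
k:     0  1  2  3  4  5  6  7  8  9 10 11
g(k):  0  0  0  1  1  1  0  0  2  1  1  0
So g(11) = 0.

0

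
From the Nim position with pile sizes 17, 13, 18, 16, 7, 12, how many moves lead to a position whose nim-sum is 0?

3

Nim-sum: 17 XOR 13 XOR 18 XOR 16 XOR 7 XOR 12 = 21.
The overall nim-sum is X = 21. A pile of size p has a winning move iff p XOR X < p (reduce it to p XOR X).
  17: 17 XOR 21 = 4 < 17 — winning move (to 4).
  13: 13 XOR 21 = 24 ≥ 13 — no move.
  18: 18 XOR 21 = 7 < 18 — winning move (to 7).
  16: 16 XOR 21 = 5 < 16 — winning move (to 5).
  7: 7 XOR 21 = 18 ≥ 7 — no move.
  12: 12 XOR 21 = 25 ≥ 12 — no move.
That gives 3 winning moves.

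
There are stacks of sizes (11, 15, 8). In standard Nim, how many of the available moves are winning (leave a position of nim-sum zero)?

3

Write each in binary and XOR column by column:
  1011  (11)
  1111  (15)
  1000  (8)
  ----
  1100  (12)
The overall nim-sum is X = 12. A stack of size p has a winning move iff p XOR X < p (reduce it to p XOR X).
  11: 11 XOR 12 = 7 < 11 — winning move (to 7).
  15: 15 XOR 12 = 3 < 15 — winning move (to 3).
  8: 8 XOR 12 = 4 < 8 — winning move (to 4).
That gives 3 winning moves.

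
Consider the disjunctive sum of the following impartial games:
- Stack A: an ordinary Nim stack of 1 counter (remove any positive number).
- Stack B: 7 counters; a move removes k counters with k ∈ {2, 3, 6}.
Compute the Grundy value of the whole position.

0

Stack A is a plain Nim stack of size 1, so its Grundy value is 1.
Grundy values for stack B (subtraction set {2, 3, 6}):
g(0) = mex{} = 0
g(1) = mex{} = 0
g(2) = mex{0} = 1
g(3) = mex{0} = 1
g(4) = mex{0,1} = 2
g(5) = mex{1} = 0
g(6) = mex{0,1,2} = 3
g(7) = mex{0,2} = 1
So g(7) = 1.
By the Sprague-Grundy theorem, the Grundy value of a sum of independent games is the XOR of the component values.
Combined value = 1 ⊕ 1 = 0.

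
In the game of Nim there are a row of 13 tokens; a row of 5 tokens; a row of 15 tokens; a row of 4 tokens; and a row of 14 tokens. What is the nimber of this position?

13

Compute the nim-sum pairwise:
13 ^ 5 = 8
8 ^ 15 = 7
7 ^ 4 = 3
3 ^ 14 = 13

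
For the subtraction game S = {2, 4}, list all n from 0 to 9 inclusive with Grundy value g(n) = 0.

Grundy values for subtraction set {2, 4}:
k:     0  1  2  3  4  5  6  7  8  9
g(k):  0  0  1  1  2  2  0  0  1  1
The P-positions (g = 0) in 0..9 are 0, 1, 6, 7.

0, 1, 6, 7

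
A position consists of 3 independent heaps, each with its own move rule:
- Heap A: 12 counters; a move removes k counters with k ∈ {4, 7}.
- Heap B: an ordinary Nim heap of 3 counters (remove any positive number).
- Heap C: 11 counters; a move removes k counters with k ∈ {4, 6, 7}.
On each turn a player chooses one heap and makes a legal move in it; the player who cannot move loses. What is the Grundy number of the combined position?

3

Grundy values for heap A (subtraction set {4, 7}):
g(0) = mex{} = 0
g(1) = mex{} = 0
g(2) = mex{} = 0
g(3) = mex{} = 0
g(4) = mex{0} = 1
g(5) = mex{0} = 1
g(6) = mex{0} = 1
g(7) = mex{0} = 1
g(8) = mex{0,1} = 2
g(9) = mex{0,1} = 2
g(10) = mex{0,1} = 2
g(11) = mex{1} = 0
g(12) = mex{1,2} = 0
So g(12) = 0.
Heap B is a plain Nim heap of size 3, so its Grundy value is 3.
For heap C, compute g(0), g(1), … with moves {4, 6, 7}:
g(0) = mex{} = 0
g(1) = mex{} = 0
g(2) = mex{} = 0
g(3) = mex{} = 0
g(4) = mex{0} = 1
g(5) = mex{0} = 1
g(6) = mex{0} = 1
g(7) = mex{0} = 1
g(8) = mex{0,1} = 2
g(9) = mex{0,1} = 2
g(10) = mex{0,1} = 2
g(11) = mex{1} = 0
So g(11) = 0.
The value of a disjunctive sum is the nim-sum of the parts.
Combined value = 0 ⊕ 3 ⊕ 0 = 3.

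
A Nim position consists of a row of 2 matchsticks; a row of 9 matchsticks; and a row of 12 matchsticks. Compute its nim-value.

7

Compute the nim-sum pairwise:
2 ^ 9 = 11
11 ^ 12 = 7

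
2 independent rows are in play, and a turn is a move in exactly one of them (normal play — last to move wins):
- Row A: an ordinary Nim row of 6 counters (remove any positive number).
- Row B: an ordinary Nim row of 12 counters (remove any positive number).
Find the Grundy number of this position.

10

Row A is a plain Nim row of size 6, so its Grundy value is 6.
Row B is a plain Nim row of size 12, so its Grundy value is 12.
By the Sprague-Grundy theorem, the Grundy value of a sum of independent games is the XOR of the component values.
Combined value = 6 XOR 12 = 10.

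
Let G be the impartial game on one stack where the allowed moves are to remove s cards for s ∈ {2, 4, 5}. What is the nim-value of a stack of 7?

0

Build the Grundy sequence with g(k) = mex{g(k−s) : s ∈ {2, 4, 5}, s ≤ k}:
g(0) = mex{} = 0
g(1) = mex{} = 0
g(2) = mex{0} = 1
g(3) = mex{0} = 1
g(4) = mex{0,1} = 2
g(5) = mex{0,1} = 2
g(6) = mex{0,1,2} = 3
g(7) = mex{1,2} = 0
So g(7) = 0.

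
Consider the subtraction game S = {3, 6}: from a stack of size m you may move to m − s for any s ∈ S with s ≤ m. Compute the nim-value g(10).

0

Build the Grundy sequence with g(k) = mex{g(k−s) : s ∈ {3, 6}, s ≤ k}:
k:     0  1  2  3  4  5  6  7  8  9 10
g(k):  0  0  0  1  1  1  2  2  2  0  0
So g(10) = 0.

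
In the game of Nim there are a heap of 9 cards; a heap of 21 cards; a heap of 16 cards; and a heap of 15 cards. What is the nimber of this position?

3

In binary:
  01001  (9)
  10101  (21)
  10000  (16)
  01111  (15)
  -----
  00011  (3)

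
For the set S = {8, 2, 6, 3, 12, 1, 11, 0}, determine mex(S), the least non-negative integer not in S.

4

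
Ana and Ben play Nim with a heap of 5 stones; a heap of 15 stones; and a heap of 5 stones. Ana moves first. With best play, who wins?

Ana wins

Write each in binary and XOR column by column:
  0101  (5)
  1111  (15)
  0101  (5)
  ----
  1111  (15)
The nim-sum is 15 ≠ 0, so this is an N-position: the player to move can win; Ana has a winning move.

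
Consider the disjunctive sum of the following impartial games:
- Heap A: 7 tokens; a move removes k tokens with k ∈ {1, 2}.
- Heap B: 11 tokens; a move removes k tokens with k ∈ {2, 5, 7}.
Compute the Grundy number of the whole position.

2

Build the Grundy sequence for heap A with g(k) = mex{g(k−s) : s ∈ {1, 2}, s ≤ k}:
k:     0  1  2  3  4  5  6  7
g(k):  0  1  2  0  1  2  0  1
So g(7) = 1.
Build the Grundy sequence for heap B with g(k) = mex{g(k−s) : s ∈ {2, 5, 7}, s ≤ k}:
k:     0  1  2  3  4  5  6  7  8  9 10 11
g(k):  0  0  1  1  0  2  1  3  2  2  0  3
So g(11) = 3.
By the Sprague-Grundy theorem, the Grundy value of a sum of independent games is the XOR of the component values.
Combined value = 1 ⊕ 3 = 2.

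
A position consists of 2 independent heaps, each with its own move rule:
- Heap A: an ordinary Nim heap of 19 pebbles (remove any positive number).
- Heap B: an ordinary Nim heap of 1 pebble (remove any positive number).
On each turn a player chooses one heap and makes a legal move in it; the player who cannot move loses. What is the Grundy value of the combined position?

18

Heap A is a plain Nim heap of size 19, so its Grundy value is 19.
Heap B is a plain Nim heap of size 1, so its Grundy value is 1.
The value of a disjunctive sum is the nim-sum of the parts.
Combined value = 19 ⊕ 1 = 18.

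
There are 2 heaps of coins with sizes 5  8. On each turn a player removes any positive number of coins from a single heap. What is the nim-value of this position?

13

Nim-sum: 5 XOR 8 = 13.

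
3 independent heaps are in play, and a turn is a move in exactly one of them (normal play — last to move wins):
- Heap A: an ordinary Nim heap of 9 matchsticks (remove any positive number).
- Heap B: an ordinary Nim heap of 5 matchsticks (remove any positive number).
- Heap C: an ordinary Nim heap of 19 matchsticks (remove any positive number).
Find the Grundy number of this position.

31

Heap A is a plain Nim heap of size 9, so its Grundy value is 9.
Heap B is a plain Nim heap of size 5, so its Grundy value is 5.
Heap C is a plain Nim heap of size 19, so its Grundy value is 19.
The value of a disjunctive sum is the nim-sum of the parts.
Combined value = 9 XOR 5 XOR 19 = 31.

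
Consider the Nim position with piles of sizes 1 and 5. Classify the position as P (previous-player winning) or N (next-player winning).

N-position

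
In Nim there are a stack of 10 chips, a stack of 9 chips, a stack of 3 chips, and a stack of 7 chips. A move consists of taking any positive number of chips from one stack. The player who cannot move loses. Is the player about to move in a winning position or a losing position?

Nim-sum: 10 XOR 9 XOR 3 XOR 7 = 7.
The nim-sum is 7 ≠ 0, so this is an N-position: the player to move can win.

Winning position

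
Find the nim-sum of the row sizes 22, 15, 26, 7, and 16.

20

Compute the nim-sum pairwise:
22 ^ 15 = 25
25 ^ 26 = 3
3 ^ 7 = 4
4 ^ 16 = 20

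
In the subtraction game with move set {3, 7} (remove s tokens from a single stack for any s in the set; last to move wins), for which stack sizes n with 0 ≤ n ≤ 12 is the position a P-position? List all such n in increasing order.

Compute g(0), g(1), … for moves {3, 7}:
k:     0  1  2  3  4  5  6  7  8  9 10 11 12
g(k):  0  0  0  1  1  1  0  2  2  1  0  0  0
The P-positions (g = 0) in 0..12 are 0, 1, 2, 6, 10, 11, 12.

0, 1, 2, 6, 10, 11, 12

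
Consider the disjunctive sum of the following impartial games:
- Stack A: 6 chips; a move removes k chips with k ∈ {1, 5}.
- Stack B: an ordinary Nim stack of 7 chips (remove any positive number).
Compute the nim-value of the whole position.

Grundy values for stack A (subtraction set {1, 5}):
g(0) = mex{} = 0
g(1) = mex{0} = 1
g(2) = mex{1} = 0
g(3) = mex{0} = 1
g(4) = mex{1} = 0
g(5) = mex{0} = 1
g(6) = mex{1} = 0
So g(6) = 0.
Stack B is a plain Nim stack of size 7, so its Grundy value is 7.
By the Sprague-Grundy theorem, the Grundy value of a sum of independent games is the XOR of the component values.
Combined value = 0 ⊕ 7 = 7.

7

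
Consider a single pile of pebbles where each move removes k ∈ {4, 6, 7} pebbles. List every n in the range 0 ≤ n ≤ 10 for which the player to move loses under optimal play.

0, 1, 2, 3

Build the Grundy sequence with g(k) = mex{g(k−s) : s ∈ {4, 6, 7}, s ≤ k}:
k:     0  1  2  3  4  5  6  7  8  9 10
g(k):  0  0  0  0  1  1  1  1  2  2  2
The P-positions (g = 0) in 0..10 are 0, 1, 2, 3.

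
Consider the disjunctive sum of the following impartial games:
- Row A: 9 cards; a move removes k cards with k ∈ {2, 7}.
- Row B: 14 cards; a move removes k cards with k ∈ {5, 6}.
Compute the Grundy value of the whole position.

Grundy values for row A (subtraction set {2, 7}):
g(0) = mex{} = 0
g(1) = mex{} = 0
g(2) = mex{0} = 1
g(3) = mex{0} = 1
g(4) = mex{1} = 0
g(5) = mex{1} = 0
g(6) = mex{0} = 1
g(7) = mex{0} = 1
g(8) = mex{0,1} = 2
g(9) = mex{1} = 0
So g(9) = 0.
Build the Grundy sequence for row B with g(k) = mex{g(k−s) : s ∈ {5, 6}, s ≤ k}:
k:     0  1  2  3  4  5  6  7  8  9 10 11 12 13 14
g(k):  0  0  0  0  0  1  1  1  1  1  2  0  0  0  0
So g(14) = 0.
By the Sprague-Grundy theorem, the Grundy value of a sum of independent games is the XOR of the component values.
Combined value = 0 XOR 0 = 0.

0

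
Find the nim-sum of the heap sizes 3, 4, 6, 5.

4

Compute the nim-sum pairwise:
3 XOR 4 = 7
7 XOR 6 = 1
1 XOR 5 = 4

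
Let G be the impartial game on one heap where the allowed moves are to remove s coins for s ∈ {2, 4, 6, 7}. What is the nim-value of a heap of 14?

2

Build the Grundy sequence with g(k) = mex{g(k−s) : s ∈ {2, 4, 6, 7}, s ≤ k}:
g(0) = mex{} = 0
g(1) = mex{} = 0
g(2) = mex{0} = 1
g(3) = mex{0} = 1
g(4) = mex{0,1} = 2
g(5) = mex{0,1} = 2
g(6) = mex{0,1,2} = 3
g(7) = mex{0,1,2} = 3
g(8) = mex{0,1,2,3} = 4
g(9) = mex{1,2,3} = 0
g(10) = mex{1,2,3,4} = 0
g(11) = mex{0,2,3} = 1
g(12) = mex{0,2,3,4} = 1
g(13) = mex{0,1,3} = 2
g(14) = mex{0,1,3,4} = 2
So g(14) = 2.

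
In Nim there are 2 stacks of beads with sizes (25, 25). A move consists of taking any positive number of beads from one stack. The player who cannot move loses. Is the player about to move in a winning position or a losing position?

Compute the nim-sum pairwise:
25 ^ 25 = 0
The nim-sum is 0, so this is a P-position: the player to move is in a losing position under optimal play.

Losing position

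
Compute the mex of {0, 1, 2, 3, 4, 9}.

5

The values 0, 1, 2, 3, 4 are all present; 5 is the first non-negative integer missing from the set.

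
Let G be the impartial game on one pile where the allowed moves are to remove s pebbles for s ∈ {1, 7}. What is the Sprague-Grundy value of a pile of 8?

0

Grundy values for subtraction set {1, 7}:
k:     0  1  2  3  4  5  6  7  8
g(k):  0  1  0  1  0  1  0  1  0
So g(8) = 0.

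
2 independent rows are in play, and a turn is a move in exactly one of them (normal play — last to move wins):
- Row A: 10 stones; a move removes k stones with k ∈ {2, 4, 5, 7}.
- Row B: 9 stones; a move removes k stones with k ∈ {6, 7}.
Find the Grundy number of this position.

Build the Grundy sequence for row A with g(k) = mex{g(k−s) : s ∈ {2, 4, 5, 7}, s ≤ k}:
k:     0  1  2  3  4  5  6  7  8  9 10
g(k):  0  0  1  1  2  2  3  3  4  0  0
So g(10) = 0.
Build the Grundy sequence for row B with g(k) = mex{g(k−s) : s ∈ {6, 7}, s ≤ k}:
k:     0  1  2  3  4  5  6  7  8  9
g(k):  0  0  0  0  0  0  1  1  1  1
So g(9) = 1.
By the Sprague-Grundy theorem, the Grundy value of a sum of independent games is the XOR of the component values.
Combined value = 0 XOR 1 = 1.

1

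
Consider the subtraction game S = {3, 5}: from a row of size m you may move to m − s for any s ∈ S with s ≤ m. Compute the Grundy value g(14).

Build the Grundy sequence with g(k) = mex{g(k−s) : s ∈ {3, 5}, s ≤ k}:
g(0) = mex{} = 0
g(1) = mex{} = 0
g(2) = mex{} = 0
g(3) = mex{0} = 1
g(4) = mex{0} = 1
g(5) = mex{0} = 1
g(6) = mex{0,1} = 2
g(7) = mex{0,1} = 2
g(8) = mex{1} = 0
g(9) = mex{1,2} = 0
g(10) = mex{1,2} = 0
g(11) = mex{0,2} = 1
g(12) = mex{0,2} = 1
g(13) = mex{0} = 1
g(14) = mex{0,1} = 2
So g(14) = 2.

2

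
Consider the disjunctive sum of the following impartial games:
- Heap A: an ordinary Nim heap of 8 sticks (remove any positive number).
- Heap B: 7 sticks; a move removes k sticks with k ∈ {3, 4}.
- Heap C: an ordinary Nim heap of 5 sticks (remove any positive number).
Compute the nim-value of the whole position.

Heap A is a plain Nim heap of size 8, so its Grundy value is 8.
Build the Grundy sequence for heap B with g(k) = mex{g(k−s) : s ∈ {3, 4}, s ≤ k}:
k:     0  1  2  3  4  5  6  7
g(k):  0  0  0  1  1  1  2  0
So g(7) = 0.
Heap C is a plain Nim heap of size 5, so its Grundy value is 5.
By the Sprague-Grundy theorem, the Grundy value of a sum of independent games is the XOR of the component values.
Combined value = 8 XOR 0 XOR 5 = 13.

13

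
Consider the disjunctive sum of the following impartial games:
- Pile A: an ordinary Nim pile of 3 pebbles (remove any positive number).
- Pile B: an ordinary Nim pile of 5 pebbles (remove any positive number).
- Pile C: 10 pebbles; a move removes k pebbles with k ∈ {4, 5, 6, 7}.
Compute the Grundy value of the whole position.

Pile A is a plain Nim pile of size 3, so its Grundy value is 3.
Pile B is a plain Nim pile of size 5, so its Grundy value is 5.
Grundy values for pile C (subtraction set {4, 5, 6, 7}):
k:     0  1  2  3  4  5  6  7  8  9 10
g(k):  0  0  0  0  1  1  1  1  2  2  2
So g(10) = 2.
The value of a disjunctive sum is the nim-sum of the parts.
Combined value = 3 XOR 5 XOR 2 = 4.

4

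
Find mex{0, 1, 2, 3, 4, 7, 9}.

5

The values 0, 1, 2, 3, 4 are all present; 5 is the first non-negative integer missing from the set.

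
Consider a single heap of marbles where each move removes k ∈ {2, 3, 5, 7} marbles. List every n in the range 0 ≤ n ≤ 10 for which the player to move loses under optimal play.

Build the Grundy sequence with g(k) = mex{g(k−s) : s ∈ {2, 3, 5, 7}, s ≤ k}:
g(0) = mex{} = 0
g(1) = mex{} = 0
g(2) = mex{0} = 1
g(3) = mex{0} = 1
g(4) = mex{0,1} = 2
g(5) = mex{0,1} = 2
g(6) = mex{0,1,2} = 3
g(7) = mex{0,1,2} = 3
g(8) = mex{0,1,2,3} = 4
g(9) = mex{1,2,3} = 0
g(10) = mex{1,2,3,4} = 0
The P-positions (g = 0) in 0..10 are 0, 1, 9, 10.

0, 1, 9, 10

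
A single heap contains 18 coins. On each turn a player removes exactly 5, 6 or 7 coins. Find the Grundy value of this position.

Grundy values for subtraction set {5, 6, 7}:
k:     0  1  2  3  4  5  6  7  8  9 10 11 12 13 14 15 16 17 18
g(k):  0  0  0  0  0  1  1  1  1  1  2  2  0  0  0  0  0  1  1
So g(18) = 1.

1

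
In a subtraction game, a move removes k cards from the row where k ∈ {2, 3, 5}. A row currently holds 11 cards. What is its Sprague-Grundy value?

2

Build the Grundy sequence with g(k) = mex{g(k−s) : s ∈ {2, 3, 5}, s ≤ k}:
k:     0  1  2  3  4  5  6  7  8  9 10 11
g(k):  0  0  1  1  2  2  3  0  0  1  1  2
So g(11) = 2.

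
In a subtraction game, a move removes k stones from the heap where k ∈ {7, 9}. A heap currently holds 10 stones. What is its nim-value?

Grundy values for subtraction set {7, 9}:
k:     0  1  2  3  4  5  6  7  8  9 10
g(k):  0  0  0  0  0  0  0  1  1  1  1
So g(10) = 1.

1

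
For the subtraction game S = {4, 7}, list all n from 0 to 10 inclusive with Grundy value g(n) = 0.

Compute g(0), g(1), … for moves {4, 7}:
g(0) = mex{} = 0
g(1) = mex{} = 0
g(2) = mex{} = 0
g(3) = mex{} = 0
g(4) = mex{0} = 1
g(5) = mex{0} = 1
g(6) = mex{0} = 1
g(7) = mex{0} = 1
g(8) = mex{0,1} = 2
g(9) = mex{0,1} = 2
g(10) = mex{0,1} = 2
The P-positions (g = 0) in 0..10 are 0, 1, 2, 3.

0, 1, 2, 3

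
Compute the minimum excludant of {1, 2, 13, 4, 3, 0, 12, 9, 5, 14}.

6

The values 0, 1, 2, 3, 4, 5 are all present; 6 is the first non-negative integer missing from the set.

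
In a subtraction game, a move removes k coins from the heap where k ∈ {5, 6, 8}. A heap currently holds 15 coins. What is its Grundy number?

Grundy values for subtraction set {5, 6, 8}:
k:     0  1  2  3  4  5  6  7  8  9 10 11 12 13 14 15
g(k):  0  0  0  0  0  1  1  1  1  1  2  2  2  0  0  0
So g(15) = 0.

0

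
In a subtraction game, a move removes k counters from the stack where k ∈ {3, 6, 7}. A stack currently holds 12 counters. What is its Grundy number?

0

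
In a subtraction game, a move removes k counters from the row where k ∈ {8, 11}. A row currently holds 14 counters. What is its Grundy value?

1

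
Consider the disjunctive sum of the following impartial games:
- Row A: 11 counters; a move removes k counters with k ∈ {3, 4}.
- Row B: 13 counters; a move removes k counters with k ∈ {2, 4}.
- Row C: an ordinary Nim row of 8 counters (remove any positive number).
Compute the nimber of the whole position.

For row A, compute g(0), g(1), … with moves {3, 4}:
k:     0  1  2  3  4  5  6  7  8  9 10 11
g(k):  0  0  0  1  1  1  2  0  0  0  1  1
So g(11) = 1.
Build the Grundy sequence for row B with g(k) = mex{g(k−s) : s ∈ {2, 4}, s ≤ k}:
g(0) = mex{} = 0
g(1) = mex{} = 0
g(2) = mex{0} = 1
g(3) = mex{0} = 1
g(4) = mex{0,1} = 2
g(5) = mex{0,1} = 2
g(6) = mex{1,2} = 0
g(7) = mex{1,2} = 0
g(8) = mex{0,2} = 1
g(9) = mex{0,2} = 1
g(10) = mex{0,1} = 2
g(11) = mex{0,1} = 2
g(12) = mex{1,2} = 0
g(13) = mex{1,2} = 0
So g(13) = 0.
Row C is a plain Nim row of size 8, so its Grundy value is 8.
By the Sprague-Grundy theorem, the Grundy value of a sum of independent games is the XOR of the component values.
Combined value = 1 ⊕ 0 ⊕ 8 = 9.

9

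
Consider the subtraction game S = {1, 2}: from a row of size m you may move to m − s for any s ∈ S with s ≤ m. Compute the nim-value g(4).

1

Build the Grundy sequence with g(k) = mex{g(k−s) : s ∈ {1, 2}, s ≤ k}:
k:     0  1  2  3  4
g(k):  0  1  2  0  1
So g(4) = 1.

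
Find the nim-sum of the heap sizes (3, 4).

Nim-sum: 3 ⊕ 4 = 7.

7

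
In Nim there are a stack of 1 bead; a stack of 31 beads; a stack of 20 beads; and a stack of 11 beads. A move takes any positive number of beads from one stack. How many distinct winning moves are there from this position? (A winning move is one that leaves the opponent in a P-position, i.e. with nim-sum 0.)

3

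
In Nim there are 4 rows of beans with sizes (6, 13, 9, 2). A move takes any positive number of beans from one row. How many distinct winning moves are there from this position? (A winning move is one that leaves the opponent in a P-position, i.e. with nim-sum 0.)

Nim-sum: 6 ⊕ 13 ⊕ 9 ⊕ 2 = 0.
The nim-sum is already 0, so every move leaves a nonzero nim-sum — there are no winning moves.

0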